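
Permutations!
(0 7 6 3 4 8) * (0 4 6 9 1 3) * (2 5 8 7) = (0 2 5 8 4 7 9 1 3 6) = [2, 3, 5, 6, 7, 8, 0, 9, 4, 1]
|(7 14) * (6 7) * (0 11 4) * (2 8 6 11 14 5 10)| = |(0 14 11 4)(2 8 6 7 5 10)| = 12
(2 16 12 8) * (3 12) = (2 16 3 12 8) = [0, 1, 16, 12, 4, 5, 6, 7, 2, 9, 10, 11, 8, 13, 14, 15, 3]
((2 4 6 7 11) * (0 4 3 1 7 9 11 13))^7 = ((0 4 6 9 11 2 3 1 7 13))^7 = (0 1 11 4 7 2 6 13 3 9)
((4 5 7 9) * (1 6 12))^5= (1 12 6)(4 5 7 9)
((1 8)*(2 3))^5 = ((1 8)(2 3))^5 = (1 8)(2 3)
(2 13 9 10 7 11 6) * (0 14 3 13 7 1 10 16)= [14, 10, 7, 13, 4, 5, 2, 11, 8, 16, 1, 6, 12, 9, 3, 15, 0]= (0 14 3 13 9 16)(1 10)(2 7 11 6)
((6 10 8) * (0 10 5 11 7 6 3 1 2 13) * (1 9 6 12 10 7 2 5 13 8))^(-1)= ((0 7 12 10 1 5 11 2 8 3 9 6 13))^(-1)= (0 13 6 9 3 8 2 11 5 1 10 12 7)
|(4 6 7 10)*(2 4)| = 5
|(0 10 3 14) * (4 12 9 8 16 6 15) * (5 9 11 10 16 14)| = |(0 16 6 15 4 12 11 10 3 5 9 8 14)| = 13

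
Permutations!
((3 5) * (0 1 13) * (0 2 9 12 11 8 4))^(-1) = (0 4 8 11 12 9 2 13 1)(3 5)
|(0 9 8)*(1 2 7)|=|(0 9 8)(1 2 7)|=3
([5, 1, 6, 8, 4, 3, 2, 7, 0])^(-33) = (0 8 3 5)(2 6)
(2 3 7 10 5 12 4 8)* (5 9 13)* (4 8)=(2 3 7 10 9 13 5 12 8)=[0, 1, 3, 7, 4, 12, 6, 10, 2, 13, 9, 11, 8, 5]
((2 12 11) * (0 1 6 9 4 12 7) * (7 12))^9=((0 1 6 9 4 7)(2 12 11))^9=(12)(0 9)(1 4)(6 7)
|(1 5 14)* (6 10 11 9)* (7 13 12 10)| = |(1 5 14)(6 7 13 12 10 11 9)| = 21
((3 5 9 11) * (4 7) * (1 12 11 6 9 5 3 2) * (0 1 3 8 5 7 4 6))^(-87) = (0 1 12 11 2 3 8 5 7 6 9)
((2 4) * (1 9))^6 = ((1 9)(2 4))^6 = (9)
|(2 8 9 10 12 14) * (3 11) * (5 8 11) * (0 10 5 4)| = 24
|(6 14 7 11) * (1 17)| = |(1 17)(6 14 7 11)| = 4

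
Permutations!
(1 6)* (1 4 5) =[0, 6, 2, 3, 5, 1, 4] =(1 6 4 5)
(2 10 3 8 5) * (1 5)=(1 5 2 10 3 8)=[0, 5, 10, 8, 4, 2, 6, 7, 1, 9, 3]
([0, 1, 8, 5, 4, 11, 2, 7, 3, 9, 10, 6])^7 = [0, 1, 8, 5, 4, 11, 2, 7, 3, 9, 10, 6]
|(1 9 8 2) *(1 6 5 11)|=7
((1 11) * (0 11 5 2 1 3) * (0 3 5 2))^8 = ((0 11 5)(1 2))^8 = (0 5 11)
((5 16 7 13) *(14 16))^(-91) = (5 13 7 16 14)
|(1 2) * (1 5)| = 3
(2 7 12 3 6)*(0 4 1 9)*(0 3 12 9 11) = (12)(0 4 1 11)(2 7 9 3 6) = [4, 11, 7, 6, 1, 5, 2, 9, 8, 3, 10, 0, 12]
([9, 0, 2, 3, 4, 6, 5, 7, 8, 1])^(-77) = [9, 0, 2, 3, 4, 6, 5, 7, 8, 1]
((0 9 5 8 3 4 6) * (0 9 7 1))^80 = ((0 7 1)(3 4 6 9 5 8))^80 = (0 1 7)(3 6 5)(4 9 8)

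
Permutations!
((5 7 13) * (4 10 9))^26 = (4 9 10)(5 13 7) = ((4 10 9)(5 7 13))^26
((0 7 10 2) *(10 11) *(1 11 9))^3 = ((0 7 9 1 11 10 2))^3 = (0 1 2 9 10 7 11)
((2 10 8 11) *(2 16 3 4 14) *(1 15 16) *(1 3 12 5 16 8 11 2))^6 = ((1 15 8 2 10 11 3 4 14)(5 16 12))^6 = (16)(1 3 2)(4 10 15)(8 14 11)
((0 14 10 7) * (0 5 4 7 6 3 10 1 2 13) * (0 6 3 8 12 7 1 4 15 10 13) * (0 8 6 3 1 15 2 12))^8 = (0 5 1 4 8 7 10 14 2 12 15)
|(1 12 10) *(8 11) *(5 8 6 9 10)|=|(1 12 5 8 11 6 9 10)|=8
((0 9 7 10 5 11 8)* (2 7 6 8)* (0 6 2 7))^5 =((0 9 2)(5 11 7 10)(6 8))^5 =(0 2 9)(5 11 7 10)(6 8)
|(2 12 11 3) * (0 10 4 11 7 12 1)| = |(0 10 4 11 3 2 1)(7 12)| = 14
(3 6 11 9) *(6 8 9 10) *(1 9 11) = (1 9 3 8 11 10 6) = [0, 9, 2, 8, 4, 5, 1, 7, 11, 3, 6, 10]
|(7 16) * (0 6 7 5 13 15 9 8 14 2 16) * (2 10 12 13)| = 21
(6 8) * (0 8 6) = (0 8) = [8, 1, 2, 3, 4, 5, 6, 7, 0]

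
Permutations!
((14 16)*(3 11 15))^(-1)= ((3 11 15)(14 16))^(-1)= (3 15 11)(14 16)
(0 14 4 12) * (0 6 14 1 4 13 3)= (0 1 4 12 6 14 13 3)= [1, 4, 2, 0, 12, 5, 14, 7, 8, 9, 10, 11, 6, 3, 13]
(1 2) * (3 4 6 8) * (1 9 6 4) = (1 2 9 6 8 3) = [0, 2, 9, 1, 4, 5, 8, 7, 3, 6]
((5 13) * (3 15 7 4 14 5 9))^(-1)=((3 15 7 4 14 5 13 9))^(-1)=(3 9 13 5 14 4 7 15)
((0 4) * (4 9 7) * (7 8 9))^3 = (8 9)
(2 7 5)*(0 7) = [7, 1, 0, 3, 4, 2, 6, 5] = (0 7 5 2)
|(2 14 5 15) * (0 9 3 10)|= 4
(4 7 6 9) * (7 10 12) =[0, 1, 2, 3, 10, 5, 9, 6, 8, 4, 12, 11, 7] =(4 10 12 7 6 9)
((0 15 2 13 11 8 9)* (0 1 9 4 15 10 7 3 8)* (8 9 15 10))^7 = ((0 8 4 10 7 3 9 1 15 2 13 11))^7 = (0 1 4 2 7 11 9 8 15 10 13 3)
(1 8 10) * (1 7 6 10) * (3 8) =(1 3 8)(6 10 7) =[0, 3, 2, 8, 4, 5, 10, 6, 1, 9, 7]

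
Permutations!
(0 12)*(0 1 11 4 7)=(0 12 1 11 4 7)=[12, 11, 2, 3, 7, 5, 6, 0, 8, 9, 10, 4, 1]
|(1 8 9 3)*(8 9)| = |(1 9 3)| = 3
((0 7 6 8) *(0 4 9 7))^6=(4 9 7 6 8)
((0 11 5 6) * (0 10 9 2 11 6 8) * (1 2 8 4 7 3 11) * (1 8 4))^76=(0 4 5)(1 6 7)(2 10 3)(8 9 11)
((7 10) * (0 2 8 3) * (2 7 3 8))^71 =(0 3 10 7)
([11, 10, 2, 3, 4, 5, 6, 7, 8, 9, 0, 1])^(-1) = (0 10 1 11)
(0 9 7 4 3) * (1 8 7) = (0 9 1 8 7 4 3) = [9, 8, 2, 0, 3, 5, 6, 4, 7, 1]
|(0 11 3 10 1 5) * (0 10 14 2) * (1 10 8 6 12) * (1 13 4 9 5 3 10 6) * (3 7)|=15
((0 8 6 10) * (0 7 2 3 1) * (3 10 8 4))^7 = (0 1 3 4)(2 10 7)(6 8)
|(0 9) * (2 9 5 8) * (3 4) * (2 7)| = |(0 5 8 7 2 9)(3 4)| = 6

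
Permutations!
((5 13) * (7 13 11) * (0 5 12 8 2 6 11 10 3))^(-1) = ((0 5 10 3)(2 6 11 7 13 12 8))^(-1) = (0 3 10 5)(2 8 12 13 7 11 6)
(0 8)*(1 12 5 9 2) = (0 8)(1 12 5 9 2) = [8, 12, 1, 3, 4, 9, 6, 7, 0, 2, 10, 11, 5]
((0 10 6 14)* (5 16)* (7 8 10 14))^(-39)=(0 14)(5 16)(6 7 8 10)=((0 14)(5 16)(6 7 8 10))^(-39)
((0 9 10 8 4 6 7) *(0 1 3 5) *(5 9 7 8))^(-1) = (0 5 10 9 3 1 7)(4 8 6)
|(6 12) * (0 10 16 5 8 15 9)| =14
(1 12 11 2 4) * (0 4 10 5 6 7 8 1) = [4, 12, 10, 3, 0, 6, 7, 8, 1, 9, 5, 2, 11] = (0 4)(1 12 11 2 10 5 6 7 8)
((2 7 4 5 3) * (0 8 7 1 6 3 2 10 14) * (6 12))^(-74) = (0 10 6 1 5 7)(2 4 8 14 3 12)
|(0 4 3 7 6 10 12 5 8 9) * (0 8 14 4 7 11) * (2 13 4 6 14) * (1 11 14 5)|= |(0 7 5 2 13 4 3 14 6 10 12 1 11)(8 9)|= 26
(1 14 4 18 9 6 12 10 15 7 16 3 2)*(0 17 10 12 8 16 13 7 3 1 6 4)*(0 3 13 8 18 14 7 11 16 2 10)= [17, 7, 6, 10, 14, 5, 18, 8, 2, 4, 15, 16, 12, 11, 3, 13, 1, 0, 9]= (0 17)(1 7 8 2 6 18 9 4 14 3 10 15 13 11 16)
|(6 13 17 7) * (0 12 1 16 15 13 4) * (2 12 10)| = |(0 10 2 12 1 16 15 13 17 7 6 4)| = 12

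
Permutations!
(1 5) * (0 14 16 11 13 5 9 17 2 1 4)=(0 14 16 11 13 5 4)(1 9 17 2)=[14, 9, 1, 3, 0, 4, 6, 7, 8, 17, 10, 13, 12, 5, 16, 15, 11, 2]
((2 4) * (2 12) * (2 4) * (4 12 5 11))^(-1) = (12)(4 11 5)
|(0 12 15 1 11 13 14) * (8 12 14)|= |(0 14)(1 11 13 8 12 15)|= 6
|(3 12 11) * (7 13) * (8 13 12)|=6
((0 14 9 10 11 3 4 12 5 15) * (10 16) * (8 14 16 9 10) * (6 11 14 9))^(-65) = ((0 16 8 9 6 11 3 4 12 5 15)(10 14))^(-65) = (0 16 8 9 6 11 3 4 12 5 15)(10 14)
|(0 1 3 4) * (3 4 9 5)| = |(0 1 4)(3 9 5)| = 3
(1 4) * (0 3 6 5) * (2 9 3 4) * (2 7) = [4, 7, 9, 6, 1, 0, 5, 2, 8, 3] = (0 4 1 7 2 9 3 6 5)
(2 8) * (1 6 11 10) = (1 6 11 10)(2 8) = [0, 6, 8, 3, 4, 5, 11, 7, 2, 9, 1, 10]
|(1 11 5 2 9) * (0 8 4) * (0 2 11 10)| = |(0 8 4 2 9 1 10)(5 11)| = 14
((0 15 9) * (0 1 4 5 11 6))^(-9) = (0 6 11 5 4 1 9 15)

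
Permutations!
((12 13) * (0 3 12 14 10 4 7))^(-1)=(0 7 4 10 14 13 12 3)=((0 3 12 13 14 10 4 7))^(-1)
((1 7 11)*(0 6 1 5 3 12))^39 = (0 12 3 5 11 7 1 6)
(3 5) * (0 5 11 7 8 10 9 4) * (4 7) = [5, 1, 2, 11, 0, 3, 6, 8, 10, 7, 9, 4] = (0 5 3 11 4)(7 8 10 9)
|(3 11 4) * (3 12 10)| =5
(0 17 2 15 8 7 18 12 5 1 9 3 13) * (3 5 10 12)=(0 17 2 15 8 7 18 3 13)(1 9 5)(10 12)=[17, 9, 15, 13, 4, 1, 6, 18, 7, 5, 12, 11, 10, 0, 14, 8, 16, 2, 3]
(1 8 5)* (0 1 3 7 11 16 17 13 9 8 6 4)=(0 1 6 4)(3 7 11 16 17 13 9 8 5)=[1, 6, 2, 7, 0, 3, 4, 11, 5, 8, 10, 16, 12, 9, 14, 15, 17, 13]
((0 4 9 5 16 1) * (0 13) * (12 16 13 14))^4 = ((0 4 9 5 13)(1 14 12 16))^4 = (16)(0 13 5 9 4)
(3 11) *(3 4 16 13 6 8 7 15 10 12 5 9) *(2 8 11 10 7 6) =(2 8 6 11 4 16 13)(3 10 12 5 9)(7 15) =[0, 1, 8, 10, 16, 9, 11, 15, 6, 3, 12, 4, 5, 2, 14, 7, 13]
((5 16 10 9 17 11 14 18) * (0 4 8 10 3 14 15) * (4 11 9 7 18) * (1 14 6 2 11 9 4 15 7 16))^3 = ((0 9 17 4 8 10 16 3 6 2 11 7 18 5 1 14 15))^3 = (0 4 16 2 18 14 9 8 3 11 5 15 17 10 6 7 1)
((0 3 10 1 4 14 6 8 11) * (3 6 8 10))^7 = ((0 6 10 1 4 14 8 11))^7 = (0 11 8 14 4 1 10 6)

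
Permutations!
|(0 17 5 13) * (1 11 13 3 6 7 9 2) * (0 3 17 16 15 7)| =22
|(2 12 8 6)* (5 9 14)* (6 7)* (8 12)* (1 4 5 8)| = 9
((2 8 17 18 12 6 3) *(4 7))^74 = ((2 8 17 18 12 6 3)(4 7))^74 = (2 12 8 6 17 3 18)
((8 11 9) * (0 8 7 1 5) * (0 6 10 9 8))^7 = (1 5 6 10 9 7)(8 11)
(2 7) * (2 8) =(2 7 8) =[0, 1, 7, 3, 4, 5, 6, 8, 2]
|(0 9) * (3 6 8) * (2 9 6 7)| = |(0 6 8 3 7 2 9)| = 7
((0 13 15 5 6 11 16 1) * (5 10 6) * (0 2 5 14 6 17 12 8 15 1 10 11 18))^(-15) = ((0 13 1 2 5 14 6 18)(8 15 11 16 10 17 12))^(-15) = (0 13 1 2 5 14 6 18)(8 12 17 10 16 11 15)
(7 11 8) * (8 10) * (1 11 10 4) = [0, 11, 2, 3, 1, 5, 6, 10, 7, 9, 8, 4] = (1 11 4)(7 10 8)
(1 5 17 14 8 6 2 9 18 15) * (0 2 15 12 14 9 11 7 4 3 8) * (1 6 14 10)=(0 2 11 7 4 3 8 14)(1 5 17 9 18 12 10)(6 15)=[2, 5, 11, 8, 3, 17, 15, 4, 14, 18, 1, 7, 10, 13, 0, 6, 16, 9, 12]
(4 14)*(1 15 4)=(1 15 4 14)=[0, 15, 2, 3, 14, 5, 6, 7, 8, 9, 10, 11, 12, 13, 1, 4]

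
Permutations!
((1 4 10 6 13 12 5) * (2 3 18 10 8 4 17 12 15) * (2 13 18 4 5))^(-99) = ((1 17 12 2 3 4 8 5)(6 18 10)(13 15))^(-99) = (18)(1 4 12 5 3 17 8 2)(13 15)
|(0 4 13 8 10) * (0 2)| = 6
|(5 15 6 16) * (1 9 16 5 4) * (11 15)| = 4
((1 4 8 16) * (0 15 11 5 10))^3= (0 5 15 10 11)(1 16 8 4)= ((0 15 11 5 10)(1 4 8 16))^3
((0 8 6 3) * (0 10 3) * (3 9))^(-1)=(0 6 8)(3 9 10)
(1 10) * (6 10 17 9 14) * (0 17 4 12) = (0 17 9 14 6 10 1 4 12) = [17, 4, 2, 3, 12, 5, 10, 7, 8, 14, 1, 11, 0, 13, 6, 15, 16, 9]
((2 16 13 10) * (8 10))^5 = (16)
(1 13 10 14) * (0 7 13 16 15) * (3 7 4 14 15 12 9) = (0 4 14 1 16 12 9 3 7 13 10 15) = [4, 16, 2, 7, 14, 5, 6, 13, 8, 3, 15, 11, 9, 10, 1, 0, 12]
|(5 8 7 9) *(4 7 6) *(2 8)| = 7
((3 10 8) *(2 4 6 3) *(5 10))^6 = (2 8 10 5 3 6 4)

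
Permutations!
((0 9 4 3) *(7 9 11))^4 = (0 4 7)(3 9 11)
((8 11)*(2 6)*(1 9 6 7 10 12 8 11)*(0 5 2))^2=((0 5 2 7 10 12 8 1 9 6))^2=(0 2 10 8 9)(1 6 5 7 12)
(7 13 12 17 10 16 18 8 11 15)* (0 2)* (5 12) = (0 2)(5 12 17 10 16 18 8 11 15 7 13) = [2, 1, 0, 3, 4, 12, 6, 13, 11, 9, 16, 15, 17, 5, 14, 7, 18, 10, 8]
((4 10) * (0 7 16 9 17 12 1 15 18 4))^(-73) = ((0 7 16 9 17 12 1 15 18 4 10))^(-73) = (0 17 18 7 12 4 16 1 10 9 15)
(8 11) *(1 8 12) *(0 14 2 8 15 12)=(0 14 2 8 11)(1 15 12)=[14, 15, 8, 3, 4, 5, 6, 7, 11, 9, 10, 0, 1, 13, 2, 12]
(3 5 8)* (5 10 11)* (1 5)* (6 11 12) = (1 5 8 3 10 12 6 11) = [0, 5, 2, 10, 4, 8, 11, 7, 3, 9, 12, 1, 6]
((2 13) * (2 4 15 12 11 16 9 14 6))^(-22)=((2 13 4 15 12 11 16 9 14 6))^(-22)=(2 14 16 12 4)(6 9 11 15 13)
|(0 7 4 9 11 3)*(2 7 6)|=|(0 6 2 7 4 9 11 3)|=8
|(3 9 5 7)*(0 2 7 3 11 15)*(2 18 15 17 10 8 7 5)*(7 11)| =|(0 18 15)(2 5 3 9)(8 11 17 10)| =12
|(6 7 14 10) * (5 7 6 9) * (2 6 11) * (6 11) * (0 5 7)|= 4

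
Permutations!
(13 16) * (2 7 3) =(2 7 3)(13 16) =[0, 1, 7, 2, 4, 5, 6, 3, 8, 9, 10, 11, 12, 16, 14, 15, 13]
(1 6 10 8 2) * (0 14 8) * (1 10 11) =[14, 6, 10, 3, 4, 5, 11, 7, 2, 9, 0, 1, 12, 13, 8] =(0 14 8 2 10)(1 6 11)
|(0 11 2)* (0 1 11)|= 3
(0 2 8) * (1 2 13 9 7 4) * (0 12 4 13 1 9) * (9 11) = (0 1 2 8 12 4 11 9 7 13) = [1, 2, 8, 3, 11, 5, 6, 13, 12, 7, 10, 9, 4, 0]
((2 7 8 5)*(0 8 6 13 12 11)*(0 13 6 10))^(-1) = (0 10 7 2 5 8)(11 12 13)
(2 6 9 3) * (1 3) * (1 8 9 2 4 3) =(2 6)(3 4)(8 9) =[0, 1, 6, 4, 3, 5, 2, 7, 9, 8]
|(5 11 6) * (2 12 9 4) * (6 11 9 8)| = 7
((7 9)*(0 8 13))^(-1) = (0 13 8)(7 9)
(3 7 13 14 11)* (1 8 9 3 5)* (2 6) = (1 8 9 3 7 13 14 11 5)(2 6) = [0, 8, 6, 7, 4, 1, 2, 13, 9, 3, 10, 5, 12, 14, 11]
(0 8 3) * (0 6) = (0 8 3 6) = [8, 1, 2, 6, 4, 5, 0, 7, 3]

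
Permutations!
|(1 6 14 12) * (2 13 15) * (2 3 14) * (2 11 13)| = 8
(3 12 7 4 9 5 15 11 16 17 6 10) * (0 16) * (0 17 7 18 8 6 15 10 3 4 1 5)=(0 16 7 1 5 10 4 9)(3 12 18 8 6)(11 17 15)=[16, 5, 2, 12, 9, 10, 3, 1, 6, 0, 4, 17, 18, 13, 14, 11, 7, 15, 8]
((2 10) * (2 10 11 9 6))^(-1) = (2 6 9 11)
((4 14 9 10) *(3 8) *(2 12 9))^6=(14)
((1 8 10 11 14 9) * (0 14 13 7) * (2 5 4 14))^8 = ((0 2 5 4 14 9 1 8 10 11 13 7))^8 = (0 10 14)(1 5 13)(2 11 9)(4 7 8)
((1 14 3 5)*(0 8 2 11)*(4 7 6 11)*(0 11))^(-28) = ((0 8 2 4 7 6)(1 14 3 5))^(-28) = (14)(0 2 7)(4 6 8)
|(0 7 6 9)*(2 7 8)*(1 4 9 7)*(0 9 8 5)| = 4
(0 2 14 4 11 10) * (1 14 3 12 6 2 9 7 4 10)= (0 9 7 4 11 1 14 10)(2 3 12 6)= [9, 14, 3, 12, 11, 5, 2, 4, 8, 7, 0, 1, 6, 13, 10]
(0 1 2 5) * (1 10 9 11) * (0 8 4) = [10, 2, 5, 3, 0, 8, 6, 7, 4, 11, 9, 1] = (0 10 9 11 1 2 5 8 4)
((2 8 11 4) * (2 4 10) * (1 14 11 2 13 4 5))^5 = (1 4 10 14 5 13 11)(2 8)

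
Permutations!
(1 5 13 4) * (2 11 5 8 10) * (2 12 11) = (1 8 10 12 11 5 13 4) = [0, 8, 2, 3, 1, 13, 6, 7, 10, 9, 12, 5, 11, 4]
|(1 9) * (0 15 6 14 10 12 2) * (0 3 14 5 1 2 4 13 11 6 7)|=12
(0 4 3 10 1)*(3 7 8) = [4, 0, 2, 10, 7, 5, 6, 8, 3, 9, 1] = (0 4 7 8 3 10 1)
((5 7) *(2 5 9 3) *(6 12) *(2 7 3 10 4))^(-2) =(12)(2 10 7 5 4 9 3)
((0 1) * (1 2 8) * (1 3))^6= ((0 2 8 3 1))^6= (0 2 8 3 1)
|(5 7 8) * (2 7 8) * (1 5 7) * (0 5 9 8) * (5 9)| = 7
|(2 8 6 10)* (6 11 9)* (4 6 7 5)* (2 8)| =|(4 6 10 8 11 9 7 5)| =8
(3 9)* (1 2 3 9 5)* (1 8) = (9)(1 2 3 5 8) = [0, 2, 3, 5, 4, 8, 6, 7, 1, 9]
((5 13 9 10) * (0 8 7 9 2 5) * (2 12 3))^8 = (0 9 8 10 7)(2 12 5 3 13)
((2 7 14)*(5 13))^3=((2 7 14)(5 13))^3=(14)(5 13)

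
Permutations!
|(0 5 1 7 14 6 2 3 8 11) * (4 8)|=11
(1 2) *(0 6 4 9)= (0 6 4 9)(1 2)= [6, 2, 1, 3, 9, 5, 4, 7, 8, 0]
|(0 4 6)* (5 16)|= |(0 4 6)(5 16)|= 6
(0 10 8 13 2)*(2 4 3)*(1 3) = (0 10 8 13 4 1 3 2) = [10, 3, 0, 2, 1, 5, 6, 7, 13, 9, 8, 11, 12, 4]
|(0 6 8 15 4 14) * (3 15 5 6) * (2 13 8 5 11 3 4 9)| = |(0 4 14)(2 13 8 11 3 15 9)(5 6)| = 42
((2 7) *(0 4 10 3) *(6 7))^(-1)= (0 3 10 4)(2 7 6)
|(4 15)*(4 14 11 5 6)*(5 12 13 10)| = |(4 15 14 11 12 13 10 5 6)| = 9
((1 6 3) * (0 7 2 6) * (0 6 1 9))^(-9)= (0 3 1 7 9 6 2)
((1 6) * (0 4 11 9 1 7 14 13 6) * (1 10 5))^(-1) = ((0 4 11 9 10 5 1)(6 7 14 13))^(-1) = (0 1 5 10 9 11 4)(6 13 14 7)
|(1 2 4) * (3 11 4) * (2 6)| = |(1 6 2 3 11 4)| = 6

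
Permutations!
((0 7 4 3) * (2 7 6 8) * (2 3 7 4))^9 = (0 6 8 3)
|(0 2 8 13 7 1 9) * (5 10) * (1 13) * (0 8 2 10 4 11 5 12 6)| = 12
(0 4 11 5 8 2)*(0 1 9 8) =(0 4 11 5)(1 9 8 2) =[4, 9, 1, 3, 11, 0, 6, 7, 2, 8, 10, 5]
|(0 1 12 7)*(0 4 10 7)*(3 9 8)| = 3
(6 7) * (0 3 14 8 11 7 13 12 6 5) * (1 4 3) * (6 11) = (0 1 4 3 14 8 6 13 12 11 7 5) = [1, 4, 2, 14, 3, 0, 13, 5, 6, 9, 10, 7, 11, 12, 8]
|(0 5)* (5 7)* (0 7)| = 2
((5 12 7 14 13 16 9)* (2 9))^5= (2 14 5 16 7 9 13 12)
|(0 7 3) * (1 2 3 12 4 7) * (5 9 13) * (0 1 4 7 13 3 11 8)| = |(0 4 13 5 9 3 1 2 11 8)(7 12)| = 10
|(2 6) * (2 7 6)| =2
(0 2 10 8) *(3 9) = (0 2 10 8)(3 9) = [2, 1, 10, 9, 4, 5, 6, 7, 0, 3, 8]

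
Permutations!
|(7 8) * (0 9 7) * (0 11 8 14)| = 4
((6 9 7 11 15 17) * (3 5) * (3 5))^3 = (6 11)(7 17)(9 15)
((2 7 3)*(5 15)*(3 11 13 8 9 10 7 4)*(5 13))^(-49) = (2 3 4)(5 11 7 10 9 8 13 15)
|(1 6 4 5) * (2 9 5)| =6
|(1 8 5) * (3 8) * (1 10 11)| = 6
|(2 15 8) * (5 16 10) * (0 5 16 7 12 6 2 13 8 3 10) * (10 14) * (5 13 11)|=14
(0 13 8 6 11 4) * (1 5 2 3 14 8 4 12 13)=[1, 5, 3, 14, 0, 2, 11, 7, 6, 9, 10, 12, 13, 4, 8]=(0 1 5 2 3 14 8 6 11 12 13 4)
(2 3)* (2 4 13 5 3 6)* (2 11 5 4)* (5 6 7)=(2 7 5 3)(4 13)(6 11)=[0, 1, 7, 2, 13, 3, 11, 5, 8, 9, 10, 6, 12, 4]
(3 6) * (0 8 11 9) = [8, 1, 2, 6, 4, 5, 3, 7, 11, 0, 10, 9] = (0 8 11 9)(3 6)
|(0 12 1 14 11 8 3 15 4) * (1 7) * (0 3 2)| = 24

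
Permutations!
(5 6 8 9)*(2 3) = (2 3)(5 6 8 9) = [0, 1, 3, 2, 4, 6, 8, 7, 9, 5]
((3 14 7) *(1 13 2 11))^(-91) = (1 13 2 11)(3 7 14)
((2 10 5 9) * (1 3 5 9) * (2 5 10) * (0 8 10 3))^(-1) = (0 1 5 9 10 8)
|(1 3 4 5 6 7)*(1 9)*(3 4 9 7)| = |(1 4 5 6 3 9)| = 6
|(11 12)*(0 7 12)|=|(0 7 12 11)|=4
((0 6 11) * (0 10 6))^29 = (6 10 11)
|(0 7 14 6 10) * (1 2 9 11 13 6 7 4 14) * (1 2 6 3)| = 12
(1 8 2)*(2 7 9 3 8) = [0, 2, 1, 8, 4, 5, 6, 9, 7, 3] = (1 2)(3 8 7 9)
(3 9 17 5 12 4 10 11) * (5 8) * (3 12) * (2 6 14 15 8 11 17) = (2 6 14 15 8 5 3 9)(4 10 17 11 12) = [0, 1, 6, 9, 10, 3, 14, 7, 5, 2, 17, 12, 4, 13, 15, 8, 16, 11]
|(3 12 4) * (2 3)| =4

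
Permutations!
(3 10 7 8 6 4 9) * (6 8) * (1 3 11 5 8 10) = (1 3)(4 9 11 5 8 10 7 6) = [0, 3, 2, 1, 9, 8, 4, 6, 10, 11, 7, 5]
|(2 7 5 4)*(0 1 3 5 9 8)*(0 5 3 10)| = |(0 1 10)(2 7 9 8 5 4)| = 6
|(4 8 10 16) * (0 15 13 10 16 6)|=|(0 15 13 10 6)(4 8 16)|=15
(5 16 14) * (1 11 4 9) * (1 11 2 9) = (1 2 9 11 4)(5 16 14) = [0, 2, 9, 3, 1, 16, 6, 7, 8, 11, 10, 4, 12, 13, 5, 15, 14]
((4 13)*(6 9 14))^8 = ((4 13)(6 9 14))^8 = (6 14 9)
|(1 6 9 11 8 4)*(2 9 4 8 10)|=12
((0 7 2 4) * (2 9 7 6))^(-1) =(0 4 2 6)(7 9)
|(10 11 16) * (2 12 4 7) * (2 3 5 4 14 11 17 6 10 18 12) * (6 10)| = 20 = |(3 5 4 7)(10 17)(11 16 18 12 14)|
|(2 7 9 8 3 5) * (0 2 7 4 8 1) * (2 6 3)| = 21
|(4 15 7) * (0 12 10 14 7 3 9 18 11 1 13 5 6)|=|(0 12 10 14 7 4 15 3 9 18 11 1 13 5 6)|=15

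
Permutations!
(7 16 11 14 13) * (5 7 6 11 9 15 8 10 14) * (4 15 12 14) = [0, 1, 2, 3, 15, 7, 11, 16, 10, 12, 4, 5, 14, 6, 13, 8, 9] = (4 15 8 10)(5 7 16 9 12 14 13 6 11)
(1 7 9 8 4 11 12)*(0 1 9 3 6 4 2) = (0 1 7 3 6 4 11 12 9 8 2) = [1, 7, 0, 6, 11, 5, 4, 3, 2, 8, 10, 12, 9]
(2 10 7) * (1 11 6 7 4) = (1 11 6 7 2 10 4) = [0, 11, 10, 3, 1, 5, 7, 2, 8, 9, 4, 6]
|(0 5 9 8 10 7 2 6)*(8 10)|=|(0 5 9 10 7 2 6)|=7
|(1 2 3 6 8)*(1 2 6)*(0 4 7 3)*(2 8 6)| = |(8)(0 4 7 3 1 2)| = 6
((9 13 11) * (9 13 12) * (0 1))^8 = ((0 1)(9 12)(11 13))^8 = (13)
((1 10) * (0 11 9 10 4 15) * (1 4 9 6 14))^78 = (0 10 14)(1 11 4)(6 15 9)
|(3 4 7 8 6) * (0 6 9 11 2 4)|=6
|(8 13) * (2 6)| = 2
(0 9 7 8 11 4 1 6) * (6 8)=(0 9 7 6)(1 8 11 4)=[9, 8, 2, 3, 1, 5, 0, 6, 11, 7, 10, 4]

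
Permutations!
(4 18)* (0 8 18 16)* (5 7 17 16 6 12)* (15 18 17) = [8, 1, 2, 3, 6, 7, 12, 15, 17, 9, 10, 11, 5, 13, 14, 18, 0, 16, 4] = (0 8 17 16)(4 6 12 5 7 15 18)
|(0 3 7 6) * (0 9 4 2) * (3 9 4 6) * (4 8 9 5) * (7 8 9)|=|(0 5 4 2)(3 8 7)(6 9)|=12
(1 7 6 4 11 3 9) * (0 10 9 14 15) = (0 10 9 1 7 6 4 11 3 14 15) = [10, 7, 2, 14, 11, 5, 4, 6, 8, 1, 9, 3, 12, 13, 15, 0]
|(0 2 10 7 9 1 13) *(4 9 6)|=|(0 2 10 7 6 4 9 1 13)|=9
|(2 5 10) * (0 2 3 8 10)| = 3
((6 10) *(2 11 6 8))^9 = (2 8 10 6 11)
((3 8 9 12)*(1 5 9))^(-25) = (1 8 3 12 9 5)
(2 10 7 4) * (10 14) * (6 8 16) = (2 14 10 7 4)(6 8 16) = [0, 1, 14, 3, 2, 5, 8, 4, 16, 9, 7, 11, 12, 13, 10, 15, 6]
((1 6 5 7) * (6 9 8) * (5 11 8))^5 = (1 9 5 7)(6 8 11) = ((1 9 5 7)(6 11 8))^5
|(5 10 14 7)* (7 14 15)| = 4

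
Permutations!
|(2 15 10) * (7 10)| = |(2 15 7 10)| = 4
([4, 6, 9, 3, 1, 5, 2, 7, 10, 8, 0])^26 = [1, 2, 8, 3, 6, 5, 9, 7, 0, 10, 4]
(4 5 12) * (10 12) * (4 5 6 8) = (4 6 8)(5 10 12) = [0, 1, 2, 3, 6, 10, 8, 7, 4, 9, 12, 11, 5]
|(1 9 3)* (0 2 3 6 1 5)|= |(0 2 3 5)(1 9 6)|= 12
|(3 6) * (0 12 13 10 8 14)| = |(0 12 13 10 8 14)(3 6)| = 6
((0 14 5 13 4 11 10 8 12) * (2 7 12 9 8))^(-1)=((0 14 5 13 4 11 10 2 7 12)(8 9))^(-1)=(0 12 7 2 10 11 4 13 5 14)(8 9)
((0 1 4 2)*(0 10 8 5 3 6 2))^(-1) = ((0 1 4)(2 10 8 5 3 6))^(-1) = (0 4 1)(2 6 3 5 8 10)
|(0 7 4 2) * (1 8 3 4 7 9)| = |(0 9 1 8 3 4 2)| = 7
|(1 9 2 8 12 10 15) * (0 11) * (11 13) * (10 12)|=6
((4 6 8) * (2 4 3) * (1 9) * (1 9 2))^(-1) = ((9)(1 2 4 6 8 3))^(-1) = (9)(1 3 8 6 4 2)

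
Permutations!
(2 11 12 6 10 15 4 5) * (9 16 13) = (2 11 12 6 10 15 4 5)(9 16 13) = [0, 1, 11, 3, 5, 2, 10, 7, 8, 16, 15, 12, 6, 9, 14, 4, 13]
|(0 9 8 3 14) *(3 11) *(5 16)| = 6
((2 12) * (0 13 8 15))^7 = ((0 13 8 15)(2 12))^7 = (0 15 8 13)(2 12)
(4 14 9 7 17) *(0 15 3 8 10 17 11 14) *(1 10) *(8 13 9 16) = (0 15 3 13 9 7 11 14 16 8 1 10 17 4) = [15, 10, 2, 13, 0, 5, 6, 11, 1, 7, 17, 14, 12, 9, 16, 3, 8, 4]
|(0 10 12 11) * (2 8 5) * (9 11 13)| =|(0 10 12 13 9 11)(2 8 5)| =6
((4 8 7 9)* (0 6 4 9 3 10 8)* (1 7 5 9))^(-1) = ((0 6 4)(1 7 3 10 8 5 9))^(-1) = (0 4 6)(1 9 5 8 10 3 7)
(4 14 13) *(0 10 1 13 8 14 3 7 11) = [10, 13, 2, 7, 3, 5, 6, 11, 14, 9, 1, 0, 12, 4, 8] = (0 10 1 13 4 3 7 11)(8 14)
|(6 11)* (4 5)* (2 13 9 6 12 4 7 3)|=10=|(2 13 9 6 11 12 4 5 7 3)|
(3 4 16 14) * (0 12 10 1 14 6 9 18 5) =(0 12 10 1 14 3 4 16 6 9 18 5) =[12, 14, 2, 4, 16, 0, 9, 7, 8, 18, 1, 11, 10, 13, 3, 15, 6, 17, 5]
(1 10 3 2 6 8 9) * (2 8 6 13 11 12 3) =[0, 10, 13, 8, 4, 5, 6, 7, 9, 1, 2, 12, 3, 11] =(1 10 2 13 11 12 3 8 9)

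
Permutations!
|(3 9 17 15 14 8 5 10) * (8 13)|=|(3 9 17 15 14 13 8 5 10)|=9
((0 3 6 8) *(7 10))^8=((0 3 6 8)(7 10))^8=(10)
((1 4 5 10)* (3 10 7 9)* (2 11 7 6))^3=(1 6 7 10 5 11 3 4 2 9)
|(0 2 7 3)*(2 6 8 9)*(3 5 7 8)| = |(0 6 3)(2 8 9)(5 7)| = 6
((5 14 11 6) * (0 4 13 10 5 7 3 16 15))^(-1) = (0 15 16 3 7 6 11 14 5 10 13 4)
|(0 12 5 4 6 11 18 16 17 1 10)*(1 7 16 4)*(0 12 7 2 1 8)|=20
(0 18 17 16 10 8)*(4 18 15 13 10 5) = (0 15 13 10 8)(4 18 17 16 5) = [15, 1, 2, 3, 18, 4, 6, 7, 0, 9, 8, 11, 12, 10, 14, 13, 5, 16, 17]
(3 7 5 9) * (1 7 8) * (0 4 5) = (0 4 5 9 3 8 1 7) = [4, 7, 2, 8, 5, 9, 6, 0, 1, 3]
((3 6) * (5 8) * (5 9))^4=(5 8 9)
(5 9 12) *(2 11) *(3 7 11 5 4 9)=[0, 1, 5, 7, 9, 3, 6, 11, 8, 12, 10, 2, 4]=(2 5 3 7 11)(4 9 12)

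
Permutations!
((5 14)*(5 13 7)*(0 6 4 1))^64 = ((0 6 4 1)(5 14 13 7))^64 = (14)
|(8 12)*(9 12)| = 3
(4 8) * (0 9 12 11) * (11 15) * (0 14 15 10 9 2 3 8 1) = (0 2 3 8 4 1)(9 12 10)(11 14 15) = [2, 0, 3, 8, 1, 5, 6, 7, 4, 12, 9, 14, 10, 13, 15, 11]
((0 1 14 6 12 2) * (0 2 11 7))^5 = ((0 1 14 6 12 11 7))^5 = (0 11 6 1 7 12 14)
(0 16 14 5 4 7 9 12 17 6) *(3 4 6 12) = [16, 1, 2, 4, 7, 6, 0, 9, 8, 3, 10, 11, 17, 13, 5, 15, 14, 12] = (0 16 14 5 6)(3 4 7 9)(12 17)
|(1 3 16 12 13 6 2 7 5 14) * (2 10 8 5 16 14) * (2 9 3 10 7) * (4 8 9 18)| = 20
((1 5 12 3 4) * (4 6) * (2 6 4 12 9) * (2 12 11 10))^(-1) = ((1 5 9 12 3 4)(2 6 11 10))^(-1) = (1 4 3 12 9 5)(2 10 11 6)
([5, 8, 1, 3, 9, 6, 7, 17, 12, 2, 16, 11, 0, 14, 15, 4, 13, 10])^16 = (17)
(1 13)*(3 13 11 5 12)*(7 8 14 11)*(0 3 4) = [3, 7, 2, 13, 0, 12, 6, 8, 14, 9, 10, 5, 4, 1, 11] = (0 3 13 1 7 8 14 11 5 12 4)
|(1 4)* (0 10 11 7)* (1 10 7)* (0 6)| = 12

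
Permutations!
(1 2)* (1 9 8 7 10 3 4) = (1 2 9 8 7 10 3 4) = [0, 2, 9, 4, 1, 5, 6, 10, 7, 8, 3]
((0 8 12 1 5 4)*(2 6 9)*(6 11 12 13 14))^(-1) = ((0 8 13 14 6 9 2 11 12 1 5 4))^(-1) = (0 4 5 1 12 11 2 9 6 14 13 8)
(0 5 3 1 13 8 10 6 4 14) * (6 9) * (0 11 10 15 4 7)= [5, 13, 2, 1, 14, 3, 7, 0, 15, 6, 9, 10, 12, 8, 11, 4]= (0 5 3 1 13 8 15 4 14 11 10 9 6 7)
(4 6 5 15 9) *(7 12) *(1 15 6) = [0, 15, 2, 3, 1, 6, 5, 12, 8, 4, 10, 11, 7, 13, 14, 9] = (1 15 9 4)(5 6)(7 12)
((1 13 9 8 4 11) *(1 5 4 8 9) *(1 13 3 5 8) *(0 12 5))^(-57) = ((13)(0 12 5 4 11 8 1 3))^(-57) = (13)(0 3 1 8 11 4 5 12)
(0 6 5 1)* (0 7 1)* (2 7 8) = (0 6 5)(1 8 2 7) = [6, 8, 7, 3, 4, 0, 5, 1, 2]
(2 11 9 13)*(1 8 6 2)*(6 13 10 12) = [0, 8, 11, 3, 4, 5, 2, 7, 13, 10, 12, 9, 6, 1] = (1 8 13)(2 11 9 10 12 6)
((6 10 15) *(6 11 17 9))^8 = (6 15 17)(9 10 11)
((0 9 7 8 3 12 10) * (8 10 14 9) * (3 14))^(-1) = ((0 8 14 9 7 10)(3 12))^(-1) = (0 10 7 9 14 8)(3 12)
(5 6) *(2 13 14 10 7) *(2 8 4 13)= [0, 1, 2, 3, 13, 6, 5, 8, 4, 9, 7, 11, 12, 14, 10]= (4 13 14 10 7 8)(5 6)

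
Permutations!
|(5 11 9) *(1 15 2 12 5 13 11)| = |(1 15 2 12 5)(9 13 11)| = 15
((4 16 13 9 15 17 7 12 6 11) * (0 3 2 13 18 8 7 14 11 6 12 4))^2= ((0 3 2 13 9 15 17 14 11)(4 16 18 8 7))^2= (0 2 9 17 11 3 13 15 14)(4 18 7 16 8)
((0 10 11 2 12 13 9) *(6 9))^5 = (0 13 11 9 12 10 6 2)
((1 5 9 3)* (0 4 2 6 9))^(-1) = (0 5 1 3 9 6 2 4)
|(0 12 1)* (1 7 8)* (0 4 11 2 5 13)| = 10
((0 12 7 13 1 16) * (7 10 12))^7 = (0 13 16 7 1)(10 12) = ((0 7 13 1 16)(10 12))^7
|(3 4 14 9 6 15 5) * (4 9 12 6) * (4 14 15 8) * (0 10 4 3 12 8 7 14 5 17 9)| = 13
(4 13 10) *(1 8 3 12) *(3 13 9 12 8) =(1 3 8 13 10 4 9 12) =[0, 3, 2, 8, 9, 5, 6, 7, 13, 12, 4, 11, 1, 10]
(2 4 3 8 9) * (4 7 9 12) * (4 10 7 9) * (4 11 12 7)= (2 9)(3 8 7 11 12 10 4)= [0, 1, 9, 8, 3, 5, 6, 11, 7, 2, 4, 12, 10]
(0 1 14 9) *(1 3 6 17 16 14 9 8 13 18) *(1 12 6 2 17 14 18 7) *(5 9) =[3, 5, 17, 2, 4, 9, 14, 1, 13, 0, 10, 11, 6, 7, 8, 15, 18, 16, 12] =(0 3 2 17 16 18 12 6 14 8 13 7 1 5 9)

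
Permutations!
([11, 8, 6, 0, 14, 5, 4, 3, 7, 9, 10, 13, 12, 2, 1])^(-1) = [3, 14, 13, 7, 6, 5, 2, 8, 1, 9, 10, 0, 12, 11, 4]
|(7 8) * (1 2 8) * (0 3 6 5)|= |(0 3 6 5)(1 2 8 7)|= 4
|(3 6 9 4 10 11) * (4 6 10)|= 6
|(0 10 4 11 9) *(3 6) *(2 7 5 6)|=5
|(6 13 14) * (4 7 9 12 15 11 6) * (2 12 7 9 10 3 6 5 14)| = 13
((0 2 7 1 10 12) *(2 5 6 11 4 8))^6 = ((0 5 6 11 4 8 2 7 1 10 12))^6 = (0 2 5 7 6 1 11 10 4 12 8)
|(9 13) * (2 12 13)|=4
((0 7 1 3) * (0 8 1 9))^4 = (0 7 9)(1 3 8)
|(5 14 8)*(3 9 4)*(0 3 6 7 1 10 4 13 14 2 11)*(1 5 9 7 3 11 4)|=12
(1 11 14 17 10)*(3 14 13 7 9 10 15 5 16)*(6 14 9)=[0, 11, 2, 9, 4, 16, 14, 6, 8, 10, 1, 13, 12, 7, 17, 5, 3, 15]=(1 11 13 7 6 14 17 15 5 16 3 9 10)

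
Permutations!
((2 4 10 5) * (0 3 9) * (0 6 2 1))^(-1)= (0 1 5 10 4 2 6 9 3)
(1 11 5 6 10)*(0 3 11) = (0 3 11 5 6 10 1) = [3, 0, 2, 11, 4, 6, 10, 7, 8, 9, 1, 5]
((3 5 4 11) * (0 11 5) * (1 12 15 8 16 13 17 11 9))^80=(0 12 16 11 9 15 13 3 1 8 17)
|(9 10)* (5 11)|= 2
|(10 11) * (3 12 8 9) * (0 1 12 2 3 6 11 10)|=14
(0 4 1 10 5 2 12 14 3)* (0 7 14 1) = (0 4)(1 10 5 2 12)(3 7 14) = [4, 10, 12, 7, 0, 2, 6, 14, 8, 9, 5, 11, 1, 13, 3]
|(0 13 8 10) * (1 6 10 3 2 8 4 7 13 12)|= |(0 12 1 6 10)(2 8 3)(4 7 13)|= 15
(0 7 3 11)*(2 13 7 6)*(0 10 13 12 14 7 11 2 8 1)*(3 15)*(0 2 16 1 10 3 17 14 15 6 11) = [11, 2, 12, 16, 4, 5, 8, 6, 10, 9, 13, 3, 15, 0, 7, 17, 1, 14] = (0 11 3 16 1 2 12 15 17 14 7 6 8 10 13)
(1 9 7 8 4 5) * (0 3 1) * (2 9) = [3, 2, 9, 1, 5, 0, 6, 8, 4, 7] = (0 3 1 2 9 7 8 4 5)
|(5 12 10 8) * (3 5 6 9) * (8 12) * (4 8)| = |(3 5 4 8 6 9)(10 12)| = 6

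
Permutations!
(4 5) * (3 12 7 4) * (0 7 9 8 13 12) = [7, 1, 2, 0, 5, 3, 6, 4, 13, 8, 10, 11, 9, 12] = (0 7 4 5 3)(8 13 12 9)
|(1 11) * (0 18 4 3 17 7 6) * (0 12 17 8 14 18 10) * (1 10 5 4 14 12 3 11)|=30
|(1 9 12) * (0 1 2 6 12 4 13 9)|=|(0 1)(2 6 12)(4 13 9)|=6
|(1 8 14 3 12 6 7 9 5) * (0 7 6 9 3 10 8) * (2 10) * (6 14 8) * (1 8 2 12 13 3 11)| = |(0 7 11 1)(2 10 6 14 12 9 5 8)(3 13)| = 8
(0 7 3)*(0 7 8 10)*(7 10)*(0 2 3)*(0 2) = [8, 1, 3, 10, 4, 5, 6, 2, 7, 9, 0] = (0 8 7 2 3 10)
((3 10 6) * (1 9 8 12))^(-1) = (1 12 8 9)(3 6 10)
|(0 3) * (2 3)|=3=|(0 2 3)|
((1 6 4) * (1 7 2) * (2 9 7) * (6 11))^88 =((1 11 6 4 2)(7 9))^88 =(1 4 11 2 6)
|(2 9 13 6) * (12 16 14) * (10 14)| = 4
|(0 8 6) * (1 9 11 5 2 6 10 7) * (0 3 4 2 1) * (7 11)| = 8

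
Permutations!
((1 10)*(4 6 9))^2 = (10)(4 9 6)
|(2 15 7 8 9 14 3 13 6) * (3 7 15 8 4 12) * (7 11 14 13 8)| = 18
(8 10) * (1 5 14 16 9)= [0, 5, 2, 3, 4, 14, 6, 7, 10, 1, 8, 11, 12, 13, 16, 15, 9]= (1 5 14 16 9)(8 10)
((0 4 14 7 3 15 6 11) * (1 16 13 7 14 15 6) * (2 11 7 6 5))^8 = (0 3 16)(1 11 7)(2 6 15)(4 5 13)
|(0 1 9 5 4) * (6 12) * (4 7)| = 6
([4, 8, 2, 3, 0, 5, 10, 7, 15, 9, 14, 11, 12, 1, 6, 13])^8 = (15)(6 14 10)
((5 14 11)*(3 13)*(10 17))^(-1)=(3 13)(5 11 14)(10 17)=((3 13)(5 14 11)(10 17))^(-1)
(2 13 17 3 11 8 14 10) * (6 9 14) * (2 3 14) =(2 13 17 14 10 3 11 8 6 9) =[0, 1, 13, 11, 4, 5, 9, 7, 6, 2, 3, 8, 12, 17, 10, 15, 16, 14]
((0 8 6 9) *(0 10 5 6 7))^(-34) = ((0 8 7)(5 6 9 10))^(-34) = (0 7 8)(5 9)(6 10)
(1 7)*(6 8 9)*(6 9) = (9)(1 7)(6 8) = [0, 7, 2, 3, 4, 5, 8, 1, 6, 9]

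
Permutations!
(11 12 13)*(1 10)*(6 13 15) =(1 10)(6 13 11 12 15) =[0, 10, 2, 3, 4, 5, 13, 7, 8, 9, 1, 12, 15, 11, 14, 6]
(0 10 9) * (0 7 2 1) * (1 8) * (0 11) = (0 10 9 7 2 8 1 11) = [10, 11, 8, 3, 4, 5, 6, 2, 1, 7, 9, 0]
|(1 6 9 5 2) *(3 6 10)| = |(1 10 3 6 9 5 2)| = 7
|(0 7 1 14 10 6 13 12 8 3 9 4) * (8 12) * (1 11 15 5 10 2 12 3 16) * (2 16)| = 42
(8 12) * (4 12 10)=(4 12 8 10)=[0, 1, 2, 3, 12, 5, 6, 7, 10, 9, 4, 11, 8]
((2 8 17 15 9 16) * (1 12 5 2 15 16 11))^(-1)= ((1 12 5 2 8 17 16 15 9 11))^(-1)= (1 11 9 15 16 17 8 2 5 12)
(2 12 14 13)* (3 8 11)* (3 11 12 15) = (2 15 3 8 12 14 13) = [0, 1, 15, 8, 4, 5, 6, 7, 12, 9, 10, 11, 14, 2, 13, 3]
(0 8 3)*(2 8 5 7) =(0 5 7 2 8 3) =[5, 1, 8, 0, 4, 7, 6, 2, 3]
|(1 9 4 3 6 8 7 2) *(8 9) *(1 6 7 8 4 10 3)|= 6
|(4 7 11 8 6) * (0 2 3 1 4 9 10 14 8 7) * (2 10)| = 10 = |(0 10 14 8 6 9 2 3 1 4)(7 11)|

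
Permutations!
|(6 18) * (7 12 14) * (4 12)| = |(4 12 14 7)(6 18)| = 4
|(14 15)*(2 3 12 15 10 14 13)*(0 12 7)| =14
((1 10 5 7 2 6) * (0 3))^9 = (0 3)(1 7)(2 10)(5 6)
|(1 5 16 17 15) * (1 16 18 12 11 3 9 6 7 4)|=30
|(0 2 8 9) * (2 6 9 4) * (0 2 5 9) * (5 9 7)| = |(0 6)(2 8 4 9)(5 7)| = 4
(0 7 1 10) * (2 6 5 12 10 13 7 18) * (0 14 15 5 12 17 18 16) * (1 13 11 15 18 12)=(0 16)(1 11 15 5 17 12 10 14 18 2 6)(7 13)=[16, 11, 6, 3, 4, 17, 1, 13, 8, 9, 14, 15, 10, 7, 18, 5, 0, 12, 2]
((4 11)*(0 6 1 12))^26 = (0 1)(6 12)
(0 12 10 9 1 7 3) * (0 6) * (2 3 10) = [12, 7, 3, 6, 4, 5, 0, 10, 8, 1, 9, 11, 2] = (0 12 2 3 6)(1 7 10 9)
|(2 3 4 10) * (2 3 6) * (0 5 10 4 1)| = 10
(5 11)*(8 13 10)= (5 11)(8 13 10)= [0, 1, 2, 3, 4, 11, 6, 7, 13, 9, 8, 5, 12, 10]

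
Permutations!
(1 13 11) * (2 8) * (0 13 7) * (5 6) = [13, 7, 8, 3, 4, 6, 5, 0, 2, 9, 10, 1, 12, 11] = (0 13 11 1 7)(2 8)(5 6)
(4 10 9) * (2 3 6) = (2 3 6)(4 10 9) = [0, 1, 3, 6, 10, 5, 2, 7, 8, 4, 9]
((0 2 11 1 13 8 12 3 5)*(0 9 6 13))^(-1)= ((0 2 11 1)(3 5 9 6 13 8 12))^(-1)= (0 1 11 2)(3 12 8 13 6 9 5)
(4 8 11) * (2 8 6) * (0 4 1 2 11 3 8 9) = (0 4 6 11 1 2 9)(3 8) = [4, 2, 9, 8, 6, 5, 11, 7, 3, 0, 10, 1]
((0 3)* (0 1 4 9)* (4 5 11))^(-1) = ((0 3 1 5 11 4 9))^(-1) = (0 9 4 11 5 1 3)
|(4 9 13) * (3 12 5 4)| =|(3 12 5 4 9 13)| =6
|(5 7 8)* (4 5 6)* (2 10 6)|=7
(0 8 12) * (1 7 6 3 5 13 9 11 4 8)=[1, 7, 2, 5, 8, 13, 3, 6, 12, 11, 10, 4, 0, 9]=(0 1 7 6 3 5 13 9 11 4 8 12)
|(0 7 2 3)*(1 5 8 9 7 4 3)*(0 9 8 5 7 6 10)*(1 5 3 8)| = 11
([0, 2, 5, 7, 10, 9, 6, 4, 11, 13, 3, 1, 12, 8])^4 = [0, 13, 8, 3, 4, 11, 6, 7, 5, 1, 10, 9, 12, 2]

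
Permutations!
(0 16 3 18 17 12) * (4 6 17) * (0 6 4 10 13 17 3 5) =(0 16 5)(3 18 10 13 17 12 6) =[16, 1, 2, 18, 4, 0, 3, 7, 8, 9, 13, 11, 6, 17, 14, 15, 5, 12, 10]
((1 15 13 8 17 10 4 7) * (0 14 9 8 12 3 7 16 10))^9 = ((0 14 9 8 17)(1 15 13 12 3 7)(4 16 10))^9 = (0 17 8 9 14)(1 12)(3 15)(7 13)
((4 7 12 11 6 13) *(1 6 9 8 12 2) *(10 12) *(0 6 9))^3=((0 6 13 4 7 2 1 9 8 10 12 11))^3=(0 4 1 10)(2 8 11 13)(6 7 9 12)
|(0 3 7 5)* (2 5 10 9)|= |(0 3 7 10 9 2 5)|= 7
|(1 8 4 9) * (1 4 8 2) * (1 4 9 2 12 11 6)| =4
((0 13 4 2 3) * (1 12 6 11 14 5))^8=((0 13 4 2 3)(1 12 6 11 14 5))^8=(0 2 13 3 4)(1 6 14)(5 12 11)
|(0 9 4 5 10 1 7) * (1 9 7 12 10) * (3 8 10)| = 8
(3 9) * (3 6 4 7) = (3 9 6 4 7) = [0, 1, 2, 9, 7, 5, 4, 3, 8, 6]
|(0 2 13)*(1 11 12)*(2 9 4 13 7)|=|(0 9 4 13)(1 11 12)(2 7)|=12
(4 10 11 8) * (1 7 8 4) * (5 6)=(1 7 8)(4 10 11)(5 6)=[0, 7, 2, 3, 10, 6, 5, 8, 1, 9, 11, 4]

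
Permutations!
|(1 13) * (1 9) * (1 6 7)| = |(1 13 9 6 7)| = 5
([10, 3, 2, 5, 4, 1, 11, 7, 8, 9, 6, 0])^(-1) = [11, 5, 2, 1, 4, 3, 10, 7, 8, 9, 0, 6]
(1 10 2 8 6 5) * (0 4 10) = [4, 0, 8, 3, 10, 1, 5, 7, 6, 9, 2] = (0 4 10 2 8 6 5 1)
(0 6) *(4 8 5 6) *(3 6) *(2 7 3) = (0 4 8 5 2 7 3 6) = [4, 1, 7, 6, 8, 2, 0, 3, 5]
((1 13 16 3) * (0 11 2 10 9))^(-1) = (0 9 10 2 11)(1 3 16 13)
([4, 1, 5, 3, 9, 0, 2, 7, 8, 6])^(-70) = (0 9 2)(4 6 5)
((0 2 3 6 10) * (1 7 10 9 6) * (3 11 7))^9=((0 2 11 7 10)(1 3)(6 9))^9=(0 10 7 11 2)(1 3)(6 9)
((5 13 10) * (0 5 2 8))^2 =((0 5 13 10 2 8))^2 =(0 13 2)(5 10 8)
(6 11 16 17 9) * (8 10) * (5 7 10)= [0, 1, 2, 3, 4, 7, 11, 10, 5, 6, 8, 16, 12, 13, 14, 15, 17, 9]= (5 7 10 8)(6 11 16 17 9)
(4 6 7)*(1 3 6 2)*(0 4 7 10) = (0 4 2 1 3 6 10) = [4, 3, 1, 6, 2, 5, 10, 7, 8, 9, 0]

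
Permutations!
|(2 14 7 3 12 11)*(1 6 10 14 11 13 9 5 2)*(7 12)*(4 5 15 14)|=70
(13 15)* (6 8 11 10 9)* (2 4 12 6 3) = (2 4 12 6 8 11 10 9 3)(13 15) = [0, 1, 4, 2, 12, 5, 8, 7, 11, 3, 9, 10, 6, 15, 14, 13]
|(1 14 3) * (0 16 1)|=|(0 16 1 14 3)|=5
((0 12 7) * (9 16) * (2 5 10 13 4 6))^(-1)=(0 7 12)(2 6 4 13 10 5)(9 16)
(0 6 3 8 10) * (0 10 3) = (10)(0 6)(3 8) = [6, 1, 2, 8, 4, 5, 0, 7, 3, 9, 10]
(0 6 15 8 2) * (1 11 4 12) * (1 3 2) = (0 6 15 8 1 11 4 12 3 2) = [6, 11, 0, 2, 12, 5, 15, 7, 1, 9, 10, 4, 3, 13, 14, 8]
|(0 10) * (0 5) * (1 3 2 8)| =12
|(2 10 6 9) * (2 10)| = |(6 9 10)| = 3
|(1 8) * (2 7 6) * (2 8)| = 5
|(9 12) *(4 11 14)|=|(4 11 14)(9 12)|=6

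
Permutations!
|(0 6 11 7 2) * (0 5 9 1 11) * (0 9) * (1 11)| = 7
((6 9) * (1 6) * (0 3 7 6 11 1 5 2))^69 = (0 2 5 9 6 7 3)(1 11)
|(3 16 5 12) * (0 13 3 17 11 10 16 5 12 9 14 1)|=|(0 13 3 5 9 14 1)(10 16 12 17 11)|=35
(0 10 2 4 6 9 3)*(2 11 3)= (0 10 11 3)(2 4 6 9)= [10, 1, 4, 0, 6, 5, 9, 7, 8, 2, 11, 3]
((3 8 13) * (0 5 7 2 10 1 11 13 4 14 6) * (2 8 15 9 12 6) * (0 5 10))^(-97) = ((0 10 1 11 13 3 15 9 12 6 5 7 8 4 14 2))^(-97) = (0 2 14 4 8 7 5 6 12 9 15 3 13 11 1 10)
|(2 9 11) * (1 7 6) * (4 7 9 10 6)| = 6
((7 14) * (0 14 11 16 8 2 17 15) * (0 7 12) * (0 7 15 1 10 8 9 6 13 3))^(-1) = (0 3 13 6 9 16 11 7 12 14)(1 17 2 8 10)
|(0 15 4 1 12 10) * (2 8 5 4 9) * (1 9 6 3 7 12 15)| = |(0 1 15 6 3 7 12 10)(2 8 5 4 9)| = 40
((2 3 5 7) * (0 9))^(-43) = (0 9)(2 3 5 7)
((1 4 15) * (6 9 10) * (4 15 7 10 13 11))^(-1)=((1 15)(4 7 10 6 9 13 11))^(-1)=(1 15)(4 11 13 9 6 10 7)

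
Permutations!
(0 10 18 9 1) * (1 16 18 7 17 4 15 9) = (0 10 7 17 4 15 9 16 18 1) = [10, 0, 2, 3, 15, 5, 6, 17, 8, 16, 7, 11, 12, 13, 14, 9, 18, 4, 1]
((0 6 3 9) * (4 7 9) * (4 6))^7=(0 9 7 4)(3 6)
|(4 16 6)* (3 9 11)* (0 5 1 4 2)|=21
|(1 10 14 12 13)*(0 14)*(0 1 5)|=10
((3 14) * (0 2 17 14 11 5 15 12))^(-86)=(0 3 12 14 15 17 5 2 11)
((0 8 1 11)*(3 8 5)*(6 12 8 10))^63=((0 5 3 10 6 12 8 1 11))^63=(12)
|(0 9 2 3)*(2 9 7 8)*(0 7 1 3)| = |(9)(0 1 3 7 8 2)| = 6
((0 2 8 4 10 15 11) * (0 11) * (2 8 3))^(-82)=((0 8 4 10 15)(2 3))^(-82)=(0 10 8 15 4)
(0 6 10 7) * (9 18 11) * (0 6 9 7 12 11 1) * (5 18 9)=(0 5 18 1)(6 10 12 11 7)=[5, 0, 2, 3, 4, 18, 10, 6, 8, 9, 12, 7, 11, 13, 14, 15, 16, 17, 1]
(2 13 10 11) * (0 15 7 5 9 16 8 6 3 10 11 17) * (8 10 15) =[8, 1, 13, 15, 4, 9, 3, 5, 6, 16, 17, 2, 12, 11, 14, 7, 10, 0] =(0 8 6 3 15 7 5 9 16 10 17)(2 13 11)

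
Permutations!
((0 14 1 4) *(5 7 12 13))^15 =(0 4 1 14)(5 13 12 7)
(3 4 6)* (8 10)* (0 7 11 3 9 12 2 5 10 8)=(0 7 11 3 4 6 9 12 2 5 10)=[7, 1, 5, 4, 6, 10, 9, 11, 8, 12, 0, 3, 2]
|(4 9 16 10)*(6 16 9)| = |(4 6 16 10)| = 4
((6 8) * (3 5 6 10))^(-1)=(3 10 8 6 5)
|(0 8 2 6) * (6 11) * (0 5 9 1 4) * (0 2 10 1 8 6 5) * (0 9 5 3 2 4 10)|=|(0 6 9 8)(1 10)(2 11 3)|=12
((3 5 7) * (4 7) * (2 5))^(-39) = (2 5 4 7 3)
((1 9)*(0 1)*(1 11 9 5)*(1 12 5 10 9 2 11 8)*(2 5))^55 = (2 12 5 11) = ((0 8 1 10 9)(2 11 5 12))^55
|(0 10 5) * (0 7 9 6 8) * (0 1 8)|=|(0 10 5 7 9 6)(1 8)|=6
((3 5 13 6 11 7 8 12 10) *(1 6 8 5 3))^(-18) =(13) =((1 6 11 7 5 13 8 12 10))^(-18)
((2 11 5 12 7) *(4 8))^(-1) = ((2 11 5 12 7)(4 8))^(-1) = (2 7 12 5 11)(4 8)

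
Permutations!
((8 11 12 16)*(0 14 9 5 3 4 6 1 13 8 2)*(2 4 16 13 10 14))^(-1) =(0 2)(1 6 4 16 3 5 9 14 10)(8 13 12 11)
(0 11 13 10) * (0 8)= (0 11 13 10 8)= [11, 1, 2, 3, 4, 5, 6, 7, 0, 9, 8, 13, 12, 10]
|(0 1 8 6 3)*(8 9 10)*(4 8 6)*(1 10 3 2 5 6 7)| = 6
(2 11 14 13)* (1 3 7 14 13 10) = (1 3 7 14 10)(2 11 13) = [0, 3, 11, 7, 4, 5, 6, 14, 8, 9, 1, 13, 12, 2, 10]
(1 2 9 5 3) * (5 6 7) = (1 2 9 6 7 5 3) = [0, 2, 9, 1, 4, 3, 7, 5, 8, 6]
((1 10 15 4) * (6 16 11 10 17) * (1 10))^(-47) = ((1 17 6 16 11)(4 10 15))^(-47) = (1 16 17 11 6)(4 10 15)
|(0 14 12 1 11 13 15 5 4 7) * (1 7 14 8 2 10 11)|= 12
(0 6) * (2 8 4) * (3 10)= (0 6)(2 8 4)(3 10)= [6, 1, 8, 10, 2, 5, 0, 7, 4, 9, 3]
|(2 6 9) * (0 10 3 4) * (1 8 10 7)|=21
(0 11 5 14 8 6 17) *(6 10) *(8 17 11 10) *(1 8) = (0 10 6 11 5 14 17)(1 8) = [10, 8, 2, 3, 4, 14, 11, 7, 1, 9, 6, 5, 12, 13, 17, 15, 16, 0]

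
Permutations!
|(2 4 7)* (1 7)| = 4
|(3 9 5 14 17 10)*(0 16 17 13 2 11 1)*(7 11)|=13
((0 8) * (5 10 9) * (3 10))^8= (10)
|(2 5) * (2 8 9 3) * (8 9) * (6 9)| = |(2 5 6 9 3)| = 5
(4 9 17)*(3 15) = [0, 1, 2, 15, 9, 5, 6, 7, 8, 17, 10, 11, 12, 13, 14, 3, 16, 4] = (3 15)(4 9 17)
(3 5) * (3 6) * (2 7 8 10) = [0, 1, 7, 5, 4, 6, 3, 8, 10, 9, 2] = (2 7 8 10)(3 5 6)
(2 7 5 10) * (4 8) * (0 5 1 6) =(0 5 10 2 7 1 6)(4 8) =[5, 6, 7, 3, 8, 10, 0, 1, 4, 9, 2]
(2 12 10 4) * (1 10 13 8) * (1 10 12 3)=(1 12 13 8 10 4 2 3)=[0, 12, 3, 1, 2, 5, 6, 7, 10, 9, 4, 11, 13, 8]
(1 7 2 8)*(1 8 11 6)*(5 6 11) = (11)(1 7 2 5 6) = [0, 7, 5, 3, 4, 6, 1, 2, 8, 9, 10, 11]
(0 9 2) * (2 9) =(9)(0 2) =[2, 1, 0, 3, 4, 5, 6, 7, 8, 9]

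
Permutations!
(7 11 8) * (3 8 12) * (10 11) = [0, 1, 2, 8, 4, 5, 6, 10, 7, 9, 11, 12, 3] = (3 8 7 10 11 12)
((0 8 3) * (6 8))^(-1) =((0 6 8 3))^(-1) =(0 3 8 6)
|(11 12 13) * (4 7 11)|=5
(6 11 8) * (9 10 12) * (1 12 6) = (1 12 9 10 6 11 8) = [0, 12, 2, 3, 4, 5, 11, 7, 1, 10, 6, 8, 9]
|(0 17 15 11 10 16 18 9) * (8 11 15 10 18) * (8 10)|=|(0 17 8 11 18 9)(10 16)|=6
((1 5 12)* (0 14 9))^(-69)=((0 14 9)(1 5 12))^(-69)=(14)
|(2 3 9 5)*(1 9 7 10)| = 7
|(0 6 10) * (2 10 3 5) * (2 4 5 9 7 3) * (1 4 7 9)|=20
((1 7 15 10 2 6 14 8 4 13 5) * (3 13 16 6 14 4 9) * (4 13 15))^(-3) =(1 6 7 13 4 5 16)(2 3 14 15 8 10 9)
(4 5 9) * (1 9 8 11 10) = (1 9 4 5 8 11 10) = [0, 9, 2, 3, 5, 8, 6, 7, 11, 4, 1, 10]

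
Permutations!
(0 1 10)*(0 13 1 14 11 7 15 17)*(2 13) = (0 14 11 7 15 17)(1 10 2 13) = [14, 10, 13, 3, 4, 5, 6, 15, 8, 9, 2, 7, 12, 1, 11, 17, 16, 0]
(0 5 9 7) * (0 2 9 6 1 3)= [5, 3, 9, 0, 4, 6, 1, 2, 8, 7]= (0 5 6 1 3)(2 9 7)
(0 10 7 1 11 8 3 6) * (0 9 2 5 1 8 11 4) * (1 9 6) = [10, 4, 5, 1, 0, 9, 6, 8, 3, 2, 7, 11] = (11)(0 10 7 8 3 1 4)(2 5 9)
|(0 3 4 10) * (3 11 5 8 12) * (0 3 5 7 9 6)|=15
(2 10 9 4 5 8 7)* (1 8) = (1 8 7 2 10 9 4 5) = [0, 8, 10, 3, 5, 1, 6, 2, 7, 4, 9]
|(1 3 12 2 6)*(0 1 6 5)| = 6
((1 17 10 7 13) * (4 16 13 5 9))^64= (1 17 10 7 5 9 4 16 13)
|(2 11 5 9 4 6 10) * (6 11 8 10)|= 12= |(2 8 10)(4 11 5 9)|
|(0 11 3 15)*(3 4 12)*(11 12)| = 4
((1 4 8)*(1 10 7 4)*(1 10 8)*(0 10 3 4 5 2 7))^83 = (0 10)(1 4 3)(2 5 7)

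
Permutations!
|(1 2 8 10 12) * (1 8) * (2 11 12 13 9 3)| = 9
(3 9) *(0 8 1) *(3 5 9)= [8, 0, 2, 3, 4, 9, 6, 7, 1, 5]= (0 8 1)(5 9)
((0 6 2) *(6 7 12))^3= (0 6 7 2 12)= ((0 7 12 6 2))^3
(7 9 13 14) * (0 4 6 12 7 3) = (0 4 6 12 7 9 13 14 3) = [4, 1, 2, 0, 6, 5, 12, 9, 8, 13, 10, 11, 7, 14, 3]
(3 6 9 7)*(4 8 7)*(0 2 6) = (0 2 6 9 4 8 7 3) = [2, 1, 6, 0, 8, 5, 9, 3, 7, 4]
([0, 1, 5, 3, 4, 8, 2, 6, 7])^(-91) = (2 6 7 8 5)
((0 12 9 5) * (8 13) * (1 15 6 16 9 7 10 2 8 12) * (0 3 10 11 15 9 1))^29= ((1 9 5 3 10 2 8 13 12 7 11 15 6 16))^29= (1 9 5 3 10 2 8 13 12 7 11 15 6 16)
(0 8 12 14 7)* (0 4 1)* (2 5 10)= (0 8 12 14 7 4 1)(2 5 10)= [8, 0, 5, 3, 1, 10, 6, 4, 12, 9, 2, 11, 14, 13, 7]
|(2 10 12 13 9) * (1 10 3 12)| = |(1 10)(2 3 12 13 9)| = 10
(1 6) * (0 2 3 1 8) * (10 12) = [2, 6, 3, 1, 4, 5, 8, 7, 0, 9, 12, 11, 10] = (0 2 3 1 6 8)(10 12)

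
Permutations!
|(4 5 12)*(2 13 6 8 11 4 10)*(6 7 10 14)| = 28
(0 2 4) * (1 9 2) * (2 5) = [1, 9, 4, 3, 0, 2, 6, 7, 8, 5] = (0 1 9 5 2 4)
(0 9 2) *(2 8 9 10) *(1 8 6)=(0 10 2)(1 8 9 6)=[10, 8, 0, 3, 4, 5, 1, 7, 9, 6, 2]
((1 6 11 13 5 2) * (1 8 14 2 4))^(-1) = (1 4 5 13 11 6)(2 14 8)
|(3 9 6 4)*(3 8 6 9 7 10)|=|(3 7 10)(4 8 6)|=3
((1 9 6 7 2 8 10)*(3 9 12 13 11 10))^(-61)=((1 12 13 11 10)(2 8 3 9 6 7))^(-61)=(1 10 11 13 12)(2 7 6 9 3 8)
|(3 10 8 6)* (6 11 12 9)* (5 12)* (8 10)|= 7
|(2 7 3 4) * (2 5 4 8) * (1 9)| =4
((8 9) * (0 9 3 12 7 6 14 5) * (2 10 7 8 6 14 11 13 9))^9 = ((0 2 10 7 14 5)(3 12 8)(6 11 13 9))^9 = (0 7)(2 14)(5 10)(6 11 13 9)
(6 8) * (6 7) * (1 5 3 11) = (1 5 3 11)(6 8 7) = [0, 5, 2, 11, 4, 3, 8, 6, 7, 9, 10, 1]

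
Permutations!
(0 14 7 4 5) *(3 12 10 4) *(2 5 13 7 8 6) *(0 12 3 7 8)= (0 14)(2 5 12 10 4 13 8 6)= [14, 1, 5, 3, 13, 12, 2, 7, 6, 9, 4, 11, 10, 8, 0]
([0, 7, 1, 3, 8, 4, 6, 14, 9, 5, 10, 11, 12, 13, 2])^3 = [0, 2, 14, 3, 5, 9, 6, 1, 4, 8, 10, 11, 12, 13, 7]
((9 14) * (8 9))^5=((8 9 14))^5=(8 14 9)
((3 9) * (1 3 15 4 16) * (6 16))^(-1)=((1 3 9 15 4 6 16))^(-1)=(1 16 6 4 15 9 3)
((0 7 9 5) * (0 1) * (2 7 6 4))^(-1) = (0 1 5 9 7 2 4 6)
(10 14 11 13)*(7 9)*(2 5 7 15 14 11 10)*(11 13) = (2 5 7 9 15 14 10 13) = [0, 1, 5, 3, 4, 7, 6, 9, 8, 15, 13, 11, 12, 2, 10, 14]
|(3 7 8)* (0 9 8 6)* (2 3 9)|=|(0 2 3 7 6)(8 9)|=10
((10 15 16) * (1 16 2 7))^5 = (1 7 2 15 10 16)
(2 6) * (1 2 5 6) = [0, 2, 1, 3, 4, 6, 5] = (1 2)(5 6)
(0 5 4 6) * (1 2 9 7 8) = (0 5 4 6)(1 2 9 7 8) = [5, 2, 9, 3, 6, 4, 0, 8, 1, 7]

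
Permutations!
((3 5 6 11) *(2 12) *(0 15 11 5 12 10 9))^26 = (0 11 12 10)(2 9 15 3)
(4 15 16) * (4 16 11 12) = (16)(4 15 11 12) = [0, 1, 2, 3, 15, 5, 6, 7, 8, 9, 10, 12, 4, 13, 14, 11, 16]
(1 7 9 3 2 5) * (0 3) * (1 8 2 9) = [3, 7, 5, 9, 4, 8, 6, 1, 2, 0] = (0 3 9)(1 7)(2 5 8)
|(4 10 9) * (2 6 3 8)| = 12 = |(2 6 3 8)(4 10 9)|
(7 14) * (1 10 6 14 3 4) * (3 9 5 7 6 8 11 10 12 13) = (1 12 13 3 4)(5 7 9)(6 14)(8 11 10) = [0, 12, 2, 4, 1, 7, 14, 9, 11, 5, 8, 10, 13, 3, 6]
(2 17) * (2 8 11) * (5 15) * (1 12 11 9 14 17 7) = (1 12 11 2 7)(5 15)(8 9 14 17) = [0, 12, 7, 3, 4, 15, 6, 1, 9, 14, 10, 2, 11, 13, 17, 5, 16, 8]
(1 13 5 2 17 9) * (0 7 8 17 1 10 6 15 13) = (0 7 8 17 9 10 6 15 13 5 2 1) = [7, 0, 1, 3, 4, 2, 15, 8, 17, 10, 6, 11, 12, 5, 14, 13, 16, 9]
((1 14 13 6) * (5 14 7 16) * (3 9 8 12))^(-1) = ((1 7 16 5 14 13 6)(3 9 8 12))^(-1) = (1 6 13 14 5 16 7)(3 12 8 9)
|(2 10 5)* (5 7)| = 4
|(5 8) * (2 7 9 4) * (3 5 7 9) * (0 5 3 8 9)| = 10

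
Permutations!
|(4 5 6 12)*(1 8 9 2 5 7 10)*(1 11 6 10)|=|(1 8 9 2 5 10 11 6 12 4 7)|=11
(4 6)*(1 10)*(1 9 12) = (1 10 9 12)(4 6) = [0, 10, 2, 3, 6, 5, 4, 7, 8, 12, 9, 11, 1]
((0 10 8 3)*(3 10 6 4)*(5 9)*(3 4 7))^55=((0 6 7 3)(5 9)(8 10))^55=(0 3 7 6)(5 9)(8 10)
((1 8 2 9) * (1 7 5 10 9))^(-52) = ((1 8 2)(5 10 9 7))^(-52) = (10)(1 2 8)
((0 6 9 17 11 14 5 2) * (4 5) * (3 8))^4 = (0 11 2 17 5 9 4 6 14)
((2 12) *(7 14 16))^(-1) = ((2 12)(7 14 16))^(-1) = (2 12)(7 16 14)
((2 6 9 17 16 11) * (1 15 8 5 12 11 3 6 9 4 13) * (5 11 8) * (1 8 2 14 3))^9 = (1 15 5 12 2 9 17 16)(3 4 8 14 6 13 11)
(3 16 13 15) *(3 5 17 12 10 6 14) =(3 16 13 15 5 17 12 10 6 14) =[0, 1, 2, 16, 4, 17, 14, 7, 8, 9, 6, 11, 10, 15, 3, 5, 13, 12]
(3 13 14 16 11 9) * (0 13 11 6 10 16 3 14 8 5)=[13, 1, 2, 11, 4, 0, 10, 7, 5, 14, 16, 9, 12, 8, 3, 15, 6]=(0 13 8 5)(3 11 9 14)(6 10 16)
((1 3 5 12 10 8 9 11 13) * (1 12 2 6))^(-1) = ((1 3 5 2 6)(8 9 11 13 12 10))^(-1) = (1 6 2 5 3)(8 10 12 13 11 9)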